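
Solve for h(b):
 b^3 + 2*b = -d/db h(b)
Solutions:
 h(b) = C1 - b^4/4 - b^2


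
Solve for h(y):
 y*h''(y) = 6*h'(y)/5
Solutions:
 h(y) = C1 + C2*y^(11/5)


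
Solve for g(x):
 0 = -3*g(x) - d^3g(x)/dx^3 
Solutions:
 g(x) = C3*exp(-3^(1/3)*x) + (C1*sin(3^(5/6)*x/2) + C2*cos(3^(5/6)*x/2))*exp(3^(1/3)*x/2)


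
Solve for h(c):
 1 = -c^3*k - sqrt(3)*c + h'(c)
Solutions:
 h(c) = C1 + c^4*k/4 + sqrt(3)*c^2/2 + c


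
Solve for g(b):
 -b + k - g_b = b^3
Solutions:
 g(b) = C1 - b^4/4 - b^2/2 + b*k


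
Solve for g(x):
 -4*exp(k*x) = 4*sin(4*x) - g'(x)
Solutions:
 g(x) = C1 - cos(4*x) + 4*exp(k*x)/k


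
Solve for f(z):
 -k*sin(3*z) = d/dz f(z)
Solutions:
 f(z) = C1 + k*cos(3*z)/3


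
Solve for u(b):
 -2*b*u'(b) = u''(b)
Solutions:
 u(b) = C1 + C2*erf(b)


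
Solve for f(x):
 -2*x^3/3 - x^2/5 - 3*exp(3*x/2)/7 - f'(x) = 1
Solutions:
 f(x) = C1 - x^4/6 - x^3/15 - x - 2*exp(3*x/2)/7


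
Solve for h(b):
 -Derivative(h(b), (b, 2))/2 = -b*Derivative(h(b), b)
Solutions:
 h(b) = C1 + C2*erfi(b)


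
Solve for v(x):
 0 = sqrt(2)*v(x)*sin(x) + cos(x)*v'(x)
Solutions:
 v(x) = C1*cos(x)^(sqrt(2))


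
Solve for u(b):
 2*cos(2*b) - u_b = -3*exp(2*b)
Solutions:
 u(b) = C1 + 3*exp(2*b)/2 + sin(2*b)


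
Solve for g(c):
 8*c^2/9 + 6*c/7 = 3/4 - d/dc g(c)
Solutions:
 g(c) = C1 - 8*c^3/27 - 3*c^2/7 + 3*c/4


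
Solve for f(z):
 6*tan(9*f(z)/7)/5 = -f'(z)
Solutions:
 f(z) = -7*asin(C1*exp(-54*z/35))/9 + 7*pi/9
 f(z) = 7*asin(C1*exp(-54*z/35))/9


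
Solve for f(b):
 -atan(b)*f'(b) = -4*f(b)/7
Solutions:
 f(b) = C1*exp(4*Integral(1/atan(b), b)/7)


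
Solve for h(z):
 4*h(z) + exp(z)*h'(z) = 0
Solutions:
 h(z) = C1*exp(4*exp(-z))


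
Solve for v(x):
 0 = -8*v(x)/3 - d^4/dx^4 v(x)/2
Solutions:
 v(x) = (C1*sin(sqrt(2)*3^(3/4)*x/3) + C2*cos(sqrt(2)*3^(3/4)*x/3))*exp(-sqrt(2)*3^(3/4)*x/3) + (C3*sin(sqrt(2)*3^(3/4)*x/3) + C4*cos(sqrt(2)*3^(3/4)*x/3))*exp(sqrt(2)*3^(3/4)*x/3)


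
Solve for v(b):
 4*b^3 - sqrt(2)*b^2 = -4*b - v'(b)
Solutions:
 v(b) = C1 - b^4 + sqrt(2)*b^3/3 - 2*b^2


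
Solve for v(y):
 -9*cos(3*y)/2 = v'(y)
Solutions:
 v(y) = C1 - 3*sin(3*y)/2


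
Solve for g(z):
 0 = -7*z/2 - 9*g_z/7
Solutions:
 g(z) = C1 - 49*z^2/36


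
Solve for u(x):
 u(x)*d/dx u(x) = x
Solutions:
 u(x) = -sqrt(C1 + x^2)
 u(x) = sqrt(C1 + x^2)


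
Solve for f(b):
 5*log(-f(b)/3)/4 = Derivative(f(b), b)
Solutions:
 -4*Integral(1/(log(-_y) - log(3)), (_y, f(b)))/5 = C1 - b


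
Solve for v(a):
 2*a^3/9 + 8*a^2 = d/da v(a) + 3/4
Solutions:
 v(a) = C1 + a^4/18 + 8*a^3/3 - 3*a/4


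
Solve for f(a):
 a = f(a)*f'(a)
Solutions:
 f(a) = -sqrt(C1 + a^2)
 f(a) = sqrt(C1 + a^2)


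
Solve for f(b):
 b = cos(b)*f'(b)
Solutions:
 f(b) = C1 + Integral(b/cos(b), b)


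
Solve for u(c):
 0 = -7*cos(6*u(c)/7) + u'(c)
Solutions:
 -7*c - 7*log(sin(6*u(c)/7) - 1)/12 + 7*log(sin(6*u(c)/7) + 1)/12 = C1


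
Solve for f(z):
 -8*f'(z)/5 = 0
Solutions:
 f(z) = C1


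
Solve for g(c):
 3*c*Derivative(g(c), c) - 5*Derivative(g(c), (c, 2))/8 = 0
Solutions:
 g(c) = C1 + C2*erfi(2*sqrt(15)*c/5)


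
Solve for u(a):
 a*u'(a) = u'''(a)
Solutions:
 u(a) = C1 + Integral(C2*airyai(a) + C3*airybi(a), a)


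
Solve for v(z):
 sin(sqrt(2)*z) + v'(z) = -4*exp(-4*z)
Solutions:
 v(z) = C1 + sqrt(2)*cos(sqrt(2)*z)/2 + exp(-4*z)


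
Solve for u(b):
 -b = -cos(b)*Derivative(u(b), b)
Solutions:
 u(b) = C1 + Integral(b/cos(b), b)


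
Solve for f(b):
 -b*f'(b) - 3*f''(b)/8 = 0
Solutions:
 f(b) = C1 + C2*erf(2*sqrt(3)*b/3)


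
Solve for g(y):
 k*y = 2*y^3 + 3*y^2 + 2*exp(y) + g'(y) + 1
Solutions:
 g(y) = C1 + k*y^2/2 - y^4/2 - y^3 - y - 2*exp(y)


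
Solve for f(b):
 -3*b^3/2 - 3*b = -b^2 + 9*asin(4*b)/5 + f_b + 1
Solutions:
 f(b) = C1 - 3*b^4/8 + b^3/3 - 3*b^2/2 - 9*b*asin(4*b)/5 - b - 9*sqrt(1 - 16*b^2)/20


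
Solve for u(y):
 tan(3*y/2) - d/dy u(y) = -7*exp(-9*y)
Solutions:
 u(y) = C1 + log(tan(3*y/2)^2 + 1)/3 - 7*exp(-9*y)/9


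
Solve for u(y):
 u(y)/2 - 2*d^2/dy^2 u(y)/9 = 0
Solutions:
 u(y) = C1*exp(-3*y/2) + C2*exp(3*y/2)


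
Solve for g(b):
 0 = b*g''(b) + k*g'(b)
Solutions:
 g(b) = C1 + b^(1 - re(k))*(C2*sin(log(b)*Abs(im(k))) + C3*cos(log(b)*im(k)))


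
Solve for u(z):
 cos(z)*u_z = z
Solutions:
 u(z) = C1 + Integral(z/cos(z), z)


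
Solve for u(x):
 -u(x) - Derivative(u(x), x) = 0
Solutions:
 u(x) = C1*exp(-x)


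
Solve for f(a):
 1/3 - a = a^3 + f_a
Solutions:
 f(a) = C1 - a^4/4 - a^2/2 + a/3


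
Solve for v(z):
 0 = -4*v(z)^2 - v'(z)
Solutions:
 v(z) = 1/(C1 + 4*z)


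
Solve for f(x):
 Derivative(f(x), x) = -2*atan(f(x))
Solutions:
 Integral(1/atan(_y), (_y, f(x))) = C1 - 2*x


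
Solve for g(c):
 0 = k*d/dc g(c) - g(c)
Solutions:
 g(c) = C1*exp(c/k)


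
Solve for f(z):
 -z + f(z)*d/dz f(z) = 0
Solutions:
 f(z) = -sqrt(C1 + z^2)
 f(z) = sqrt(C1 + z^2)


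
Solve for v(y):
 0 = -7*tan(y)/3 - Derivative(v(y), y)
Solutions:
 v(y) = C1 + 7*log(cos(y))/3


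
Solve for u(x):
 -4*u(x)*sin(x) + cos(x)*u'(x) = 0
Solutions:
 u(x) = C1/cos(x)^4


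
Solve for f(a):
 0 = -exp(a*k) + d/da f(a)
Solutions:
 f(a) = C1 + exp(a*k)/k


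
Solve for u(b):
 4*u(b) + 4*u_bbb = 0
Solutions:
 u(b) = C3*exp(-b) + (C1*sin(sqrt(3)*b/2) + C2*cos(sqrt(3)*b/2))*exp(b/2)


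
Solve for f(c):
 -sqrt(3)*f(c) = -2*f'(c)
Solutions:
 f(c) = C1*exp(sqrt(3)*c/2)


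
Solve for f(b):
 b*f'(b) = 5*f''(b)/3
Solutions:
 f(b) = C1 + C2*erfi(sqrt(30)*b/10)


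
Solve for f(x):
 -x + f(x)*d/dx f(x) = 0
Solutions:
 f(x) = -sqrt(C1 + x^2)
 f(x) = sqrt(C1 + x^2)


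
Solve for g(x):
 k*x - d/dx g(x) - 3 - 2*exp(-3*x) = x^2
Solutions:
 g(x) = C1 + k*x^2/2 - x^3/3 - 3*x + 2*exp(-3*x)/3


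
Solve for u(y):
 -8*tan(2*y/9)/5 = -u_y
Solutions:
 u(y) = C1 - 36*log(cos(2*y/9))/5


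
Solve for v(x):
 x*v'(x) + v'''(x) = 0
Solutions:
 v(x) = C1 + Integral(C2*airyai(-x) + C3*airybi(-x), x)


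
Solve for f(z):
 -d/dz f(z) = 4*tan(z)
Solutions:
 f(z) = C1 + 4*log(cos(z))


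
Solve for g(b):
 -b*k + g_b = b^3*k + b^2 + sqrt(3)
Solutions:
 g(b) = C1 + b^4*k/4 + b^3/3 + b^2*k/2 + sqrt(3)*b


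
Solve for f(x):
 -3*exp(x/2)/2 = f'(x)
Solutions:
 f(x) = C1 - 3*exp(x/2)


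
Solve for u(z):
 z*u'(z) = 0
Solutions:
 u(z) = C1


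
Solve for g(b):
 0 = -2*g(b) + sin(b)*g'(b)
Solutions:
 g(b) = C1*(cos(b) - 1)/(cos(b) + 1)


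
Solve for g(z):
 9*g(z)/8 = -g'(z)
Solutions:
 g(z) = C1*exp(-9*z/8)


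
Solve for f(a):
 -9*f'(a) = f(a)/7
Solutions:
 f(a) = C1*exp(-a/63)


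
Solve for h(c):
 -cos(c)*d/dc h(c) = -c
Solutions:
 h(c) = C1 + Integral(c/cos(c), c)


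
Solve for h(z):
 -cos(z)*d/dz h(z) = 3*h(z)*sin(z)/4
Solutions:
 h(z) = C1*cos(z)^(3/4)


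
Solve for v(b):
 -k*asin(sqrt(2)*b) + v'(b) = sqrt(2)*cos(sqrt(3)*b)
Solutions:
 v(b) = C1 + k*(b*asin(sqrt(2)*b) + sqrt(2)*sqrt(1 - 2*b^2)/2) + sqrt(6)*sin(sqrt(3)*b)/3


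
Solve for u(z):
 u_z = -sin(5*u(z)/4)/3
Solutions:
 z/3 + 2*log(cos(5*u(z)/4) - 1)/5 - 2*log(cos(5*u(z)/4) + 1)/5 = C1


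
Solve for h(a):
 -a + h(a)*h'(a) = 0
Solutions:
 h(a) = -sqrt(C1 + a^2)
 h(a) = sqrt(C1 + a^2)


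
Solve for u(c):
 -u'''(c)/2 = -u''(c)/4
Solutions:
 u(c) = C1 + C2*c + C3*exp(c/2)


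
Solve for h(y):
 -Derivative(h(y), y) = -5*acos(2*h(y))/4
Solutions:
 Integral(1/acos(2*_y), (_y, h(y))) = C1 + 5*y/4


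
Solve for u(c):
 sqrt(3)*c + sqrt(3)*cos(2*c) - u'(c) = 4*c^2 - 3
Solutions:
 u(c) = C1 - 4*c^3/3 + sqrt(3)*c^2/2 + 3*c + sqrt(3)*sin(2*c)/2


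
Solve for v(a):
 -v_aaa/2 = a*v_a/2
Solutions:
 v(a) = C1 + Integral(C2*airyai(-a) + C3*airybi(-a), a)


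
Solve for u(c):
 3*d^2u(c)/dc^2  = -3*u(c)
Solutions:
 u(c) = C1*sin(c) + C2*cos(c)


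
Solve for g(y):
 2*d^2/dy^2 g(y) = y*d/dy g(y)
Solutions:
 g(y) = C1 + C2*erfi(y/2)


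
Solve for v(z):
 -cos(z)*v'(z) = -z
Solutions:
 v(z) = C1 + Integral(z/cos(z), z)


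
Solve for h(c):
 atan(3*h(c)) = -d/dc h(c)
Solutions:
 Integral(1/atan(3*_y), (_y, h(c))) = C1 - c


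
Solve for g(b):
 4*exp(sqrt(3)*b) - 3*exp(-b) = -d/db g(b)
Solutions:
 g(b) = C1 - 4*sqrt(3)*exp(sqrt(3)*b)/3 - 3*exp(-b)


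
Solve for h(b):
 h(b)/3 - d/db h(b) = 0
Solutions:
 h(b) = C1*exp(b/3)


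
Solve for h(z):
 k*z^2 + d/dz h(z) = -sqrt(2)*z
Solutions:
 h(z) = C1 - k*z^3/3 - sqrt(2)*z^2/2


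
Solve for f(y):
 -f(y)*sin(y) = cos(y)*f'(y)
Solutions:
 f(y) = C1*cos(y)


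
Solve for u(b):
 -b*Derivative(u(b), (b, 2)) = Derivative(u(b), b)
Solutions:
 u(b) = C1 + C2*log(b)


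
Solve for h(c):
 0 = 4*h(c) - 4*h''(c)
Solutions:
 h(c) = C1*exp(-c) + C2*exp(c)


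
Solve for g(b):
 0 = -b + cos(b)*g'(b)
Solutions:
 g(b) = C1 + Integral(b/cos(b), b)


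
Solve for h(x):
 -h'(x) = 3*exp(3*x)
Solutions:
 h(x) = C1 - exp(3*x)


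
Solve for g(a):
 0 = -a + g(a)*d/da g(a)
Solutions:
 g(a) = -sqrt(C1 + a^2)
 g(a) = sqrt(C1 + a^2)


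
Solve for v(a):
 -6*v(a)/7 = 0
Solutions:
 v(a) = 0


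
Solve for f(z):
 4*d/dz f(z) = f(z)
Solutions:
 f(z) = C1*exp(z/4)


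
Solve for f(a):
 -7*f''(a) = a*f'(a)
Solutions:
 f(a) = C1 + C2*erf(sqrt(14)*a/14)


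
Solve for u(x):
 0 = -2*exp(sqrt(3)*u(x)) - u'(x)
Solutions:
 u(x) = sqrt(3)*(2*log(1/(C1 + 2*x)) - log(3))/6


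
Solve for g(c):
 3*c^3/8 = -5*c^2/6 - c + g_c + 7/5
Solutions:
 g(c) = C1 + 3*c^4/32 + 5*c^3/18 + c^2/2 - 7*c/5


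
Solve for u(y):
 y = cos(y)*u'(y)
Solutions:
 u(y) = C1 + Integral(y/cos(y), y)


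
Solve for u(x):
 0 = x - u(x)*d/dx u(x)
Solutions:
 u(x) = -sqrt(C1 + x^2)
 u(x) = sqrt(C1 + x^2)


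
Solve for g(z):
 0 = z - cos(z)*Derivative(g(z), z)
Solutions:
 g(z) = C1 + Integral(z/cos(z), z)


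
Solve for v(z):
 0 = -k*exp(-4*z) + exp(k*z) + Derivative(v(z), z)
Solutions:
 v(z) = C1 - k*exp(-4*z)/4 - exp(k*z)/k


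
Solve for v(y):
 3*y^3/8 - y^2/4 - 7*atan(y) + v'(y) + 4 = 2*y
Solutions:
 v(y) = C1 - 3*y^4/32 + y^3/12 + y^2 + 7*y*atan(y) - 4*y - 7*log(y^2 + 1)/2


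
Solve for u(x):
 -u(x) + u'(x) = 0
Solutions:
 u(x) = C1*exp(x)


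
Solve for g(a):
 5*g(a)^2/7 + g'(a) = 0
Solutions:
 g(a) = 7/(C1 + 5*a)


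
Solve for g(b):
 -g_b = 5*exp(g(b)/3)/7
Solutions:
 g(b) = 3*log(1/(C1 + 5*b)) + 3*log(21)


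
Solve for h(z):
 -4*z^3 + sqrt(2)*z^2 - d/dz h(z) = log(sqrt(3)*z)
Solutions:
 h(z) = C1 - z^4 + sqrt(2)*z^3/3 - z*log(z) - z*log(3)/2 + z


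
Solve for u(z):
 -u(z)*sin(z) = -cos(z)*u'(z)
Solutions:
 u(z) = C1/cos(z)


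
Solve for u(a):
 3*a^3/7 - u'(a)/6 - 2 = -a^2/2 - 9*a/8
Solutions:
 u(a) = C1 + 9*a^4/14 + a^3 + 27*a^2/8 - 12*a


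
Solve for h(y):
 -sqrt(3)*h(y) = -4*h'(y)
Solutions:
 h(y) = C1*exp(sqrt(3)*y/4)


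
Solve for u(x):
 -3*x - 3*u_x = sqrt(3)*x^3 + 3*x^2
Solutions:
 u(x) = C1 - sqrt(3)*x^4/12 - x^3/3 - x^2/2


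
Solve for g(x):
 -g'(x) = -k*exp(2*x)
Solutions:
 g(x) = C1 + k*exp(2*x)/2


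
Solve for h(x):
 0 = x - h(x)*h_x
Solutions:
 h(x) = -sqrt(C1 + x^2)
 h(x) = sqrt(C1 + x^2)


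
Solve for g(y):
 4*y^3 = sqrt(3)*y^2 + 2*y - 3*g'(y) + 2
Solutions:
 g(y) = C1 - y^4/3 + sqrt(3)*y^3/9 + y^2/3 + 2*y/3


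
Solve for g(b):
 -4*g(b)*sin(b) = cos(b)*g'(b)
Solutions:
 g(b) = C1*cos(b)^4


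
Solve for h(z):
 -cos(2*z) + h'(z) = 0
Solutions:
 h(z) = C1 + sin(2*z)/2


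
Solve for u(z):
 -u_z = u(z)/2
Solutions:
 u(z) = C1*exp(-z/2)


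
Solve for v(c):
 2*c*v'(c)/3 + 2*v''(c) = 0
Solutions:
 v(c) = C1 + C2*erf(sqrt(6)*c/6)


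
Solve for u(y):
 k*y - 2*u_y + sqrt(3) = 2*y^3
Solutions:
 u(y) = C1 + k*y^2/4 - y^4/4 + sqrt(3)*y/2


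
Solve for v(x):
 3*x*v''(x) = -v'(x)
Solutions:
 v(x) = C1 + C2*x^(2/3)


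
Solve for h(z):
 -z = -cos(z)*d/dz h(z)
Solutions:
 h(z) = C1 + Integral(z/cos(z), z)


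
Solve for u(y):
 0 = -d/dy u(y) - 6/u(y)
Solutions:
 u(y) = -sqrt(C1 - 12*y)
 u(y) = sqrt(C1 - 12*y)


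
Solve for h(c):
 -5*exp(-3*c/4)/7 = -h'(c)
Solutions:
 h(c) = C1 - 20*exp(-3*c/4)/21


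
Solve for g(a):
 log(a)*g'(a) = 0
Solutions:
 g(a) = C1


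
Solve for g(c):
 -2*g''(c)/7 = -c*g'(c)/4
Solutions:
 g(c) = C1 + C2*erfi(sqrt(7)*c/4)


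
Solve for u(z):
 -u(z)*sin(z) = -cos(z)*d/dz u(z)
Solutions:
 u(z) = C1/cos(z)


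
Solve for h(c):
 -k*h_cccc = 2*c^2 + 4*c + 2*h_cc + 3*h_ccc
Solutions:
 h(c) = C1 + C2*c + C3*exp(c*(sqrt(9 - 8*k) - 3)/(2*k)) + C4*exp(-c*(sqrt(9 - 8*k) + 3)/(2*k)) - c^4/12 + c^3/6 + c^2*(2*k - 3)/4


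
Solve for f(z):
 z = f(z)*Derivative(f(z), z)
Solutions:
 f(z) = -sqrt(C1 + z^2)
 f(z) = sqrt(C1 + z^2)


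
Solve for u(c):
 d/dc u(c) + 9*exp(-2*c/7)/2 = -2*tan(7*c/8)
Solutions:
 u(c) = C1 - 8*log(tan(7*c/8)^2 + 1)/7 + 63*exp(-2*c/7)/4


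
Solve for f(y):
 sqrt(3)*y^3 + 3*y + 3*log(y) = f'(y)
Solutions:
 f(y) = C1 + sqrt(3)*y^4/4 + 3*y^2/2 + 3*y*log(y) - 3*y


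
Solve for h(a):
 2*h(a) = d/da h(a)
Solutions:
 h(a) = C1*exp(2*a)


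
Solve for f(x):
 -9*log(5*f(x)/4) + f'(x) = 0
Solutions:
 Integral(1/(-log(_y) - log(5) + 2*log(2)), (_y, f(x)))/9 = C1 - x


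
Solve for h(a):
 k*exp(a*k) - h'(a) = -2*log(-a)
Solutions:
 h(a) = C1 + 2*a*log(-a) - 2*a + exp(a*k)


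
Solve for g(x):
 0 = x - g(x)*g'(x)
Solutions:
 g(x) = -sqrt(C1 + x^2)
 g(x) = sqrt(C1 + x^2)


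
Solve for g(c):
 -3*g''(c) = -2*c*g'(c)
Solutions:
 g(c) = C1 + C2*erfi(sqrt(3)*c/3)


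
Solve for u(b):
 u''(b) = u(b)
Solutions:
 u(b) = C1*exp(-b) + C2*exp(b)


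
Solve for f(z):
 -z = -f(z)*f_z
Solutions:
 f(z) = -sqrt(C1 + z^2)
 f(z) = sqrt(C1 + z^2)


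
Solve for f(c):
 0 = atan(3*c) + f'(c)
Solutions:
 f(c) = C1 - c*atan(3*c) + log(9*c^2 + 1)/6


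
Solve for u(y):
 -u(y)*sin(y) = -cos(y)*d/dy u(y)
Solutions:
 u(y) = C1/cos(y)


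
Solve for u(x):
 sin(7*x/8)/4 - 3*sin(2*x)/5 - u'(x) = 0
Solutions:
 u(x) = C1 - 2*cos(7*x/8)/7 + 3*cos(2*x)/10


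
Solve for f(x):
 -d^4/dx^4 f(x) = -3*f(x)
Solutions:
 f(x) = C1*exp(-3^(1/4)*x) + C2*exp(3^(1/4)*x) + C3*sin(3^(1/4)*x) + C4*cos(3^(1/4)*x)


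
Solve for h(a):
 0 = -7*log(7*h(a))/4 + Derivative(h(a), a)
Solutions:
 -4*Integral(1/(log(_y) + log(7)), (_y, h(a)))/7 = C1 - a


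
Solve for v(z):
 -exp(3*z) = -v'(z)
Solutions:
 v(z) = C1 + exp(3*z)/3


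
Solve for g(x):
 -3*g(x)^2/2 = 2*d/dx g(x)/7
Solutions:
 g(x) = 4/(C1 + 21*x)


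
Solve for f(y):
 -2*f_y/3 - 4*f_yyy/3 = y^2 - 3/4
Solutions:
 f(y) = C1 + C2*sin(sqrt(2)*y/2) + C3*cos(sqrt(2)*y/2) - y^3/2 + 57*y/8


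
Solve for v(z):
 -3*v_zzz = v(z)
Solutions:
 v(z) = C3*exp(-3^(2/3)*z/3) + (C1*sin(3^(1/6)*z/2) + C2*cos(3^(1/6)*z/2))*exp(3^(2/3)*z/6)


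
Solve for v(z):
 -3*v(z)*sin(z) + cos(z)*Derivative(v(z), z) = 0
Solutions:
 v(z) = C1/cos(z)^3


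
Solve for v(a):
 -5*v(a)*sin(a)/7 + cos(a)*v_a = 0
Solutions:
 v(a) = C1/cos(a)^(5/7)


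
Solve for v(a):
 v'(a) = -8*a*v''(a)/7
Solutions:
 v(a) = C1 + C2*a^(1/8)


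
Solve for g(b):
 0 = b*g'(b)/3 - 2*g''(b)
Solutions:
 g(b) = C1 + C2*erfi(sqrt(3)*b/6)


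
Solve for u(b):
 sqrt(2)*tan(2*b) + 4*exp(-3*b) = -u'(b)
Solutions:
 u(b) = C1 - sqrt(2)*log(tan(2*b)^2 + 1)/4 + 4*exp(-3*b)/3


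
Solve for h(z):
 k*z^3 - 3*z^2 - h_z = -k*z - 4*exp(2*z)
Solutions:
 h(z) = C1 + k*z^4/4 + k*z^2/2 - z^3 + 2*exp(2*z)


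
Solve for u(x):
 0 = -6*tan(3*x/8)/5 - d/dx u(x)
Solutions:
 u(x) = C1 + 16*log(cos(3*x/8))/5


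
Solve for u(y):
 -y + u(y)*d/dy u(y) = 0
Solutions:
 u(y) = -sqrt(C1 + y^2)
 u(y) = sqrt(C1 + y^2)


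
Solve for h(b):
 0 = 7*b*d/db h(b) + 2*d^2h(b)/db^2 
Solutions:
 h(b) = C1 + C2*erf(sqrt(7)*b/2)


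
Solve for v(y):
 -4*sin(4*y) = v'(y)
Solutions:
 v(y) = C1 + cos(4*y)


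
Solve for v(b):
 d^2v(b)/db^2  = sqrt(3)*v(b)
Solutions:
 v(b) = C1*exp(-3^(1/4)*b) + C2*exp(3^(1/4)*b)


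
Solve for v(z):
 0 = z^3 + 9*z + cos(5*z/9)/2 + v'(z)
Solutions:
 v(z) = C1 - z^4/4 - 9*z^2/2 - 9*sin(5*z/9)/10


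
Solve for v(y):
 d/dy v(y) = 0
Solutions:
 v(y) = C1


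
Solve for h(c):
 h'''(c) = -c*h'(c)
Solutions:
 h(c) = C1 + Integral(C2*airyai(-c) + C3*airybi(-c), c)


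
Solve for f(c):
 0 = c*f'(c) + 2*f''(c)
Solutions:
 f(c) = C1 + C2*erf(c/2)


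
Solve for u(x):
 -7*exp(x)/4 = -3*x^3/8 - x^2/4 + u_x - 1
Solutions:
 u(x) = C1 + 3*x^4/32 + x^3/12 + x - 7*exp(x)/4


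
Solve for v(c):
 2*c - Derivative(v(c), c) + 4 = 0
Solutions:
 v(c) = C1 + c^2 + 4*c


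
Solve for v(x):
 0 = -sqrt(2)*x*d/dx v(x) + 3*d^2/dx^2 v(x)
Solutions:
 v(x) = C1 + C2*erfi(2^(3/4)*sqrt(3)*x/6)


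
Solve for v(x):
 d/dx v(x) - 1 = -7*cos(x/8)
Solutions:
 v(x) = C1 + x - 56*sin(x/8)


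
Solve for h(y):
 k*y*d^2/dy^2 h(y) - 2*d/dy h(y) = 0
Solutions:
 h(y) = C1 + y^(((re(k) + 2)*re(k) + im(k)^2)/(re(k)^2 + im(k)^2))*(C2*sin(2*log(y)*Abs(im(k))/(re(k)^2 + im(k)^2)) + C3*cos(2*log(y)*im(k)/(re(k)^2 + im(k)^2)))


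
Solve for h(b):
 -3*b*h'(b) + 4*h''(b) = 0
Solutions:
 h(b) = C1 + C2*erfi(sqrt(6)*b/4)


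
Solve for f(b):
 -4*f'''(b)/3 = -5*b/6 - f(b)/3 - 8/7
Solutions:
 f(b) = C3*exp(2^(1/3)*b/2) - 5*b/2 + (C1*sin(2^(1/3)*sqrt(3)*b/4) + C2*cos(2^(1/3)*sqrt(3)*b/4))*exp(-2^(1/3)*b/4) - 24/7


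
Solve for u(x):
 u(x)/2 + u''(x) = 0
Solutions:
 u(x) = C1*sin(sqrt(2)*x/2) + C2*cos(sqrt(2)*x/2)


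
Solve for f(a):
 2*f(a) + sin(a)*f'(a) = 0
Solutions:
 f(a) = C1*(cos(a) + 1)/(cos(a) - 1)


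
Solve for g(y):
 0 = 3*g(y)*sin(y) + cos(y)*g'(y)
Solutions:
 g(y) = C1*cos(y)^3


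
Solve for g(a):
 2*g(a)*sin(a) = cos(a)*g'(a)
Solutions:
 g(a) = C1/cos(a)^2


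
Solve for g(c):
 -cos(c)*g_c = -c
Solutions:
 g(c) = C1 + Integral(c/cos(c), c)


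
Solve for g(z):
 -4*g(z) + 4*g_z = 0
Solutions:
 g(z) = C1*exp(z)


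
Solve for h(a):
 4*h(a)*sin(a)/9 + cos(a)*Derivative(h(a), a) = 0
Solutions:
 h(a) = C1*cos(a)^(4/9)


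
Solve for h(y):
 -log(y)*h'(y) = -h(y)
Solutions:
 h(y) = C1*exp(li(y))


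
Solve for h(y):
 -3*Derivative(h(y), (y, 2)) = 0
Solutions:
 h(y) = C1 + C2*y


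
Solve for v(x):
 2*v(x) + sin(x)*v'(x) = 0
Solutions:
 v(x) = C1*(cos(x) + 1)/(cos(x) - 1)


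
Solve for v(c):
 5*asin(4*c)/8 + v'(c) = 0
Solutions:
 v(c) = C1 - 5*c*asin(4*c)/8 - 5*sqrt(1 - 16*c^2)/32


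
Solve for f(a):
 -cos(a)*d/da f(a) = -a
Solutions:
 f(a) = C1 + Integral(a/cos(a), a)


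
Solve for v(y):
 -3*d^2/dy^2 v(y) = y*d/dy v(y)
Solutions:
 v(y) = C1 + C2*erf(sqrt(6)*y/6)


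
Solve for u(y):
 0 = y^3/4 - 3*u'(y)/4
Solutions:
 u(y) = C1 + y^4/12


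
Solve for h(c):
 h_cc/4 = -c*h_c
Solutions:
 h(c) = C1 + C2*erf(sqrt(2)*c)


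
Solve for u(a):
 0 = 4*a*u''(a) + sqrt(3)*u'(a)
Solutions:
 u(a) = C1 + C2*a^(1 - sqrt(3)/4)


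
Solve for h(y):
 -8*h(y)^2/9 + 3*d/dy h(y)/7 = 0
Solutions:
 h(y) = -27/(C1 + 56*y)


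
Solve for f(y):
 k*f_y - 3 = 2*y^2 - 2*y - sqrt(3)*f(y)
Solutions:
 f(y) = C1*exp(-sqrt(3)*y/k) + 4*sqrt(3)*k^2/9 - 4*k*y/3 + 2*k/3 + 2*sqrt(3)*y^2/3 - 2*sqrt(3)*y/3 + sqrt(3)


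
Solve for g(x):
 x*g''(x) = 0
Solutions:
 g(x) = C1 + C2*x


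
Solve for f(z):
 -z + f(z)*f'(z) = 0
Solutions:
 f(z) = -sqrt(C1 + z^2)
 f(z) = sqrt(C1 + z^2)


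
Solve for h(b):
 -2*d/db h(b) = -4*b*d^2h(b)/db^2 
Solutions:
 h(b) = C1 + C2*b^(3/2)


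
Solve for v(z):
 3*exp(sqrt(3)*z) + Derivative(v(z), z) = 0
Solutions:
 v(z) = C1 - sqrt(3)*exp(sqrt(3)*z)


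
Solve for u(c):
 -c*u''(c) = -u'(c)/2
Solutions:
 u(c) = C1 + C2*c^(3/2)


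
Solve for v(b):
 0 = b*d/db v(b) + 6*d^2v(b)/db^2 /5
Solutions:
 v(b) = C1 + C2*erf(sqrt(15)*b/6)


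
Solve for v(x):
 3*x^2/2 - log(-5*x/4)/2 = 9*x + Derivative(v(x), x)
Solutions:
 v(x) = C1 + x^3/2 - 9*x^2/2 - x*log(-x)/2 + x*(-log(5)/2 + 1/2 + log(2))


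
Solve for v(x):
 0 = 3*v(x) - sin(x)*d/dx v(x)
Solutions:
 v(x) = C1*(cos(x) - 1)^(3/2)/(cos(x) + 1)^(3/2)


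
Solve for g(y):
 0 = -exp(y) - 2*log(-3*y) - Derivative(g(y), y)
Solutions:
 g(y) = C1 - 2*y*log(-y) + 2*y*(1 - log(3)) - exp(y)


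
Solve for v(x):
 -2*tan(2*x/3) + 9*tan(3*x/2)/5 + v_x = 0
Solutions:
 v(x) = C1 - 3*log(cos(2*x/3)) + 6*log(cos(3*x/2))/5


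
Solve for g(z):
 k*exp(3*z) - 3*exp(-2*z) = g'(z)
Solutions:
 g(z) = C1 + k*exp(3*z)/3 + 3*exp(-2*z)/2


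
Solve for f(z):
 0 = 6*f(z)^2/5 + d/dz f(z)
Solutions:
 f(z) = 5/(C1 + 6*z)


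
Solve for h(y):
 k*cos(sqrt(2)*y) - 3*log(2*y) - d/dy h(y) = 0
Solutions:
 h(y) = C1 + sqrt(2)*k*sin(sqrt(2)*y)/2 - 3*y*log(y) - 3*y*log(2) + 3*y


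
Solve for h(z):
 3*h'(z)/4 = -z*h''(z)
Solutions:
 h(z) = C1 + C2*z^(1/4)


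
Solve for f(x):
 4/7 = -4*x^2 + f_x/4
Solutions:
 f(x) = C1 + 16*x^3/3 + 16*x/7


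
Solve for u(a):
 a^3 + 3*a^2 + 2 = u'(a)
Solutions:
 u(a) = C1 + a^4/4 + a^3 + 2*a


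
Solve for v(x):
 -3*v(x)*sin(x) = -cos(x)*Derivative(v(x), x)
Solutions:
 v(x) = C1/cos(x)^3


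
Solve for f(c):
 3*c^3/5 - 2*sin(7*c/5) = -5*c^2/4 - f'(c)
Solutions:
 f(c) = C1 - 3*c^4/20 - 5*c^3/12 - 10*cos(7*c/5)/7


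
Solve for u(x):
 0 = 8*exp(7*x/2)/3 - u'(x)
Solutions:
 u(x) = C1 + 16*exp(7*x/2)/21


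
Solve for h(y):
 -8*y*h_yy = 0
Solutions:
 h(y) = C1 + C2*y


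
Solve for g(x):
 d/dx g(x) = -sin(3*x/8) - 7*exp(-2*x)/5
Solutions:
 g(x) = C1 + 8*cos(3*x/8)/3 + 7*exp(-2*x)/10


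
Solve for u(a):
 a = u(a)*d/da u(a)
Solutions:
 u(a) = -sqrt(C1 + a^2)
 u(a) = sqrt(C1 + a^2)


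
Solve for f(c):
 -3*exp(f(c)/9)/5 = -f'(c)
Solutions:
 f(c) = 9*log(-1/(C1 + 3*c)) + 9*log(45)


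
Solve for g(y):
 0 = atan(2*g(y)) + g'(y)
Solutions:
 Integral(1/atan(2*_y), (_y, g(y))) = C1 - y


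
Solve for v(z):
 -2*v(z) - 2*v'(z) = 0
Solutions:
 v(z) = C1*exp(-z)


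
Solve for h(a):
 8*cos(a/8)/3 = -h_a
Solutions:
 h(a) = C1 - 64*sin(a/8)/3


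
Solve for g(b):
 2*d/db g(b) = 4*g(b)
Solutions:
 g(b) = C1*exp(2*b)


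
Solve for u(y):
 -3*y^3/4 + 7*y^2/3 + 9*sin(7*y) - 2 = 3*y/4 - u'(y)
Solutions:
 u(y) = C1 + 3*y^4/16 - 7*y^3/9 + 3*y^2/8 + 2*y + 9*cos(7*y)/7


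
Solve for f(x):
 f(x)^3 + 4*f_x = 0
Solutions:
 f(x) = -sqrt(2)*sqrt(-1/(C1 - x))
 f(x) = sqrt(2)*sqrt(-1/(C1 - x))


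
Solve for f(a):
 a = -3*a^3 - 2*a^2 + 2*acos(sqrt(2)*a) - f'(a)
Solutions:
 f(a) = C1 - 3*a^4/4 - 2*a^3/3 - a^2/2 + 2*a*acos(sqrt(2)*a) - sqrt(2)*sqrt(1 - 2*a^2)


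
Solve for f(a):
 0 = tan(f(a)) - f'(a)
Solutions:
 f(a) = pi - asin(C1*exp(a))
 f(a) = asin(C1*exp(a))


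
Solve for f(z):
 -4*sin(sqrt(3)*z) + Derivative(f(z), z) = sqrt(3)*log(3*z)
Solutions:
 f(z) = C1 + sqrt(3)*z*(log(z) - 1) + sqrt(3)*z*log(3) - 4*sqrt(3)*cos(sqrt(3)*z)/3


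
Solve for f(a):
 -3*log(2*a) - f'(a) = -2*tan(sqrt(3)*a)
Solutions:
 f(a) = C1 - 3*a*log(a) - 3*a*log(2) + 3*a - 2*sqrt(3)*log(cos(sqrt(3)*a))/3


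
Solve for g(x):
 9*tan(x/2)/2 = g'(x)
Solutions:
 g(x) = C1 - 9*log(cos(x/2))


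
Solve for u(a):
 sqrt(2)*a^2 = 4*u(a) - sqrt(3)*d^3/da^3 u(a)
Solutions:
 u(a) = C3*exp(2^(2/3)*3^(5/6)*a/3) + sqrt(2)*a^2/4 + (C1*sin(2^(2/3)*3^(1/3)*a/2) + C2*cos(2^(2/3)*3^(1/3)*a/2))*exp(-2^(2/3)*3^(5/6)*a/6)


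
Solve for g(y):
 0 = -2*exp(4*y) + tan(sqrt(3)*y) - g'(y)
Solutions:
 g(y) = C1 - exp(4*y)/2 - sqrt(3)*log(cos(sqrt(3)*y))/3


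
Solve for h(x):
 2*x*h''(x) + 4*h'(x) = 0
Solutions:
 h(x) = C1 + C2/x


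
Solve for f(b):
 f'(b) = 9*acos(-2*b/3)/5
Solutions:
 f(b) = C1 + 9*b*acos(-2*b/3)/5 + 9*sqrt(9 - 4*b^2)/10


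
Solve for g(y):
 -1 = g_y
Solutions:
 g(y) = C1 - y


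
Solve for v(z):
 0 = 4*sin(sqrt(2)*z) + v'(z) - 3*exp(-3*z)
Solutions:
 v(z) = C1 + 2*sqrt(2)*cos(sqrt(2)*z) - exp(-3*z)


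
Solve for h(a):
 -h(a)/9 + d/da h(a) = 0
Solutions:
 h(a) = C1*exp(a/9)


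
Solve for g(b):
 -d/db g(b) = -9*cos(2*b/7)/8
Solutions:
 g(b) = C1 + 63*sin(2*b/7)/16


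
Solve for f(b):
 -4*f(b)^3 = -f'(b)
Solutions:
 f(b) = -sqrt(2)*sqrt(-1/(C1 + 4*b))/2
 f(b) = sqrt(2)*sqrt(-1/(C1 + 4*b))/2


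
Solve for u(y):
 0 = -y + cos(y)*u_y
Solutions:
 u(y) = C1 + Integral(y/cos(y), y)


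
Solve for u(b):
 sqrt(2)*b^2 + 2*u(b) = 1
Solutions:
 u(b) = -sqrt(2)*b^2/2 + 1/2


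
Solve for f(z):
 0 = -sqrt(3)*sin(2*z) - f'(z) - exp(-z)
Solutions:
 f(z) = C1 + sqrt(3)*cos(2*z)/2 + exp(-z)


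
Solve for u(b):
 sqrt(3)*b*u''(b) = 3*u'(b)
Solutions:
 u(b) = C1 + C2*b^(1 + sqrt(3))


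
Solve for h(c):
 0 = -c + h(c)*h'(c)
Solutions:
 h(c) = -sqrt(C1 + c^2)
 h(c) = sqrt(C1 + c^2)


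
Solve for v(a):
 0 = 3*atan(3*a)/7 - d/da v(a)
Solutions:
 v(a) = C1 + 3*a*atan(3*a)/7 - log(9*a^2 + 1)/14


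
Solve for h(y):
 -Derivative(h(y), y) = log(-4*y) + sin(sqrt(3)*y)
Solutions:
 h(y) = C1 - y*log(-y) - 2*y*log(2) + y + sqrt(3)*cos(sqrt(3)*y)/3


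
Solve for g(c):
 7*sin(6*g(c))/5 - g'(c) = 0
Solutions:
 -7*c/5 + log(cos(6*g(c)) - 1)/12 - log(cos(6*g(c)) + 1)/12 = C1


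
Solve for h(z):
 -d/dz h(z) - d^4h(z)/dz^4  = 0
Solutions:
 h(z) = C1 + C4*exp(-z) + (C2*sin(sqrt(3)*z/2) + C3*cos(sqrt(3)*z/2))*exp(z/2)


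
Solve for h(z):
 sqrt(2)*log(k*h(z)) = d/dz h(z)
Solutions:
 li(k*h(z))/k = C1 + sqrt(2)*z


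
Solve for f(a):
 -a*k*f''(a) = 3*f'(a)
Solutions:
 f(a) = C1 + a^(((re(k) - 3)*re(k) + im(k)^2)/(re(k)^2 + im(k)^2))*(C2*sin(3*log(a)*Abs(im(k))/(re(k)^2 + im(k)^2)) + C3*cos(3*log(a)*im(k)/(re(k)^2 + im(k)^2)))


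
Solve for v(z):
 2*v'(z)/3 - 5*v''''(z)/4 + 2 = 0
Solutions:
 v(z) = C1 + C4*exp(2*15^(2/3)*z/15) - 3*z + (C2*sin(3^(1/6)*5^(2/3)*z/5) + C3*cos(3^(1/6)*5^(2/3)*z/5))*exp(-15^(2/3)*z/15)


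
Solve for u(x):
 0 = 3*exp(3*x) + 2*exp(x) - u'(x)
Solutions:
 u(x) = C1 + exp(3*x) + 2*exp(x)


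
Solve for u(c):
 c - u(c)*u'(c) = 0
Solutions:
 u(c) = -sqrt(C1 + c^2)
 u(c) = sqrt(C1 + c^2)


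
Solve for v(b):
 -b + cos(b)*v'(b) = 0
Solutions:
 v(b) = C1 + Integral(b/cos(b), b)


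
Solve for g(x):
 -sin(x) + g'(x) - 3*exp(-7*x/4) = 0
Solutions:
 g(x) = C1 - cos(x) - 12*exp(-7*x/4)/7


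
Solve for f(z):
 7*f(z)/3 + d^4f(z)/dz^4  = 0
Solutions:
 f(z) = (C1*sin(sqrt(2)*3^(3/4)*7^(1/4)*z/6) + C2*cos(sqrt(2)*3^(3/4)*7^(1/4)*z/6))*exp(-sqrt(2)*3^(3/4)*7^(1/4)*z/6) + (C3*sin(sqrt(2)*3^(3/4)*7^(1/4)*z/6) + C4*cos(sqrt(2)*3^(3/4)*7^(1/4)*z/6))*exp(sqrt(2)*3^(3/4)*7^(1/4)*z/6)


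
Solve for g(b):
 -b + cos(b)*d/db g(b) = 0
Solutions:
 g(b) = C1 + Integral(b/cos(b), b)


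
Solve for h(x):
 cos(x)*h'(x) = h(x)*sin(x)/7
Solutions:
 h(x) = C1/cos(x)^(1/7)


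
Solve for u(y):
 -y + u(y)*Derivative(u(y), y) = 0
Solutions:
 u(y) = -sqrt(C1 + y^2)
 u(y) = sqrt(C1 + y^2)


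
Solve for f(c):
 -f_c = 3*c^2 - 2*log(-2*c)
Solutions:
 f(c) = C1 - c^3 + 2*c*log(-c) + 2*c*(-1 + log(2))


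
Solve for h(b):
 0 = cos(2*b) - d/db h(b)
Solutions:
 h(b) = C1 + sin(2*b)/2


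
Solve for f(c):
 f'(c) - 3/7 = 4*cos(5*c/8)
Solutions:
 f(c) = C1 + 3*c/7 + 32*sin(5*c/8)/5


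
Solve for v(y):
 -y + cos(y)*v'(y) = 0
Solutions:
 v(y) = C1 + Integral(y/cos(y), y)


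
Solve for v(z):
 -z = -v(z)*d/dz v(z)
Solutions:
 v(z) = -sqrt(C1 + z^2)
 v(z) = sqrt(C1 + z^2)


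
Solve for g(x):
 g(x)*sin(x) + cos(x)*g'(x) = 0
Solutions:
 g(x) = C1*cos(x)


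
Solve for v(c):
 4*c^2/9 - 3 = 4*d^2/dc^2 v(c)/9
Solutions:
 v(c) = C1 + C2*c + c^4/12 - 27*c^2/8


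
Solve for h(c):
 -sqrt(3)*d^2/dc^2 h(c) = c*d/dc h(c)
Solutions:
 h(c) = C1 + C2*erf(sqrt(2)*3^(3/4)*c/6)


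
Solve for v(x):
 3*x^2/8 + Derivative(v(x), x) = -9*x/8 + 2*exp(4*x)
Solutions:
 v(x) = C1 - x^3/8 - 9*x^2/16 + exp(4*x)/2


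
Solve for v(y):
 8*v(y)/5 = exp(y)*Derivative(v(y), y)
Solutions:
 v(y) = C1*exp(-8*exp(-y)/5)


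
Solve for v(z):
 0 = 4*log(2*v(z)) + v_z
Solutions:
 Integral(1/(log(_y) + log(2)), (_y, v(z)))/4 = C1 - z


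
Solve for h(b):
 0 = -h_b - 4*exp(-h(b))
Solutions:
 h(b) = log(C1 - 4*b)


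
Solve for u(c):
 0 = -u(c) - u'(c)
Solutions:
 u(c) = C1*exp(-c)


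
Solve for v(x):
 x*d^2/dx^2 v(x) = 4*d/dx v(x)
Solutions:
 v(x) = C1 + C2*x^5


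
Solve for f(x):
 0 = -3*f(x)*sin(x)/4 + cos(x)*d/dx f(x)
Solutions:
 f(x) = C1/cos(x)^(3/4)


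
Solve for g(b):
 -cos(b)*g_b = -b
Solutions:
 g(b) = C1 + Integral(b/cos(b), b)


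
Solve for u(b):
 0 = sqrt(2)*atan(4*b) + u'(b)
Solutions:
 u(b) = C1 - sqrt(2)*(b*atan(4*b) - log(16*b^2 + 1)/8)


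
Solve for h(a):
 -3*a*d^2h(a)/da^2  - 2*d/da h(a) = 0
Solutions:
 h(a) = C1 + C2*a^(1/3)


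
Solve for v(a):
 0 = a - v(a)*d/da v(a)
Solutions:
 v(a) = -sqrt(C1 + a^2)
 v(a) = sqrt(C1 + a^2)


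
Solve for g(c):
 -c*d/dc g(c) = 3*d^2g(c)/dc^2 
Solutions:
 g(c) = C1 + C2*erf(sqrt(6)*c/6)


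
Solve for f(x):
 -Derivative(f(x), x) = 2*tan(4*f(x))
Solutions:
 f(x) = -asin(C1*exp(-8*x))/4 + pi/4
 f(x) = asin(C1*exp(-8*x))/4


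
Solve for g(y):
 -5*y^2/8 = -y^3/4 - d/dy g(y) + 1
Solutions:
 g(y) = C1 - y^4/16 + 5*y^3/24 + y


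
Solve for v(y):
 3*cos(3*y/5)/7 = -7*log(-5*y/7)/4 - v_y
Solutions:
 v(y) = C1 - 7*y*log(-y)/4 - 7*y*log(5)/4 + 7*y/4 + 7*y*log(7)/4 - 5*sin(3*y/5)/7


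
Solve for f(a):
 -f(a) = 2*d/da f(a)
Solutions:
 f(a) = C1*exp(-a/2)


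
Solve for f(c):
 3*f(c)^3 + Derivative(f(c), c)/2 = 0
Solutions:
 f(c) = -sqrt(2)*sqrt(-1/(C1 - 6*c))/2
 f(c) = sqrt(2)*sqrt(-1/(C1 - 6*c))/2


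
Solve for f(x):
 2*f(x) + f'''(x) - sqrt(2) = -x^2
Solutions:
 f(x) = C3*exp(-2^(1/3)*x) - x^2/2 + (C1*sin(2^(1/3)*sqrt(3)*x/2) + C2*cos(2^(1/3)*sqrt(3)*x/2))*exp(2^(1/3)*x/2) + sqrt(2)/2


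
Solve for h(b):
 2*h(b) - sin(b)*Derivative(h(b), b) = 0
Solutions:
 h(b) = C1*(cos(b) - 1)/(cos(b) + 1)


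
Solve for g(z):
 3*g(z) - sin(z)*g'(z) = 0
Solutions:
 g(z) = C1*(cos(z) - 1)^(3/2)/(cos(z) + 1)^(3/2)


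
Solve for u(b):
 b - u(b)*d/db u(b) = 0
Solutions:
 u(b) = -sqrt(C1 + b^2)
 u(b) = sqrt(C1 + b^2)


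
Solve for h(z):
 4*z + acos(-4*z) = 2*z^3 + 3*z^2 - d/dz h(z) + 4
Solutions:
 h(z) = C1 + z^4/2 + z^3 - 2*z^2 - z*acos(-4*z) + 4*z - sqrt(1 - 16*z^2)/4


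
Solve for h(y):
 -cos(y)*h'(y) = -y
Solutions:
 h(y) = C1 + Integral(y/cos(y), y)


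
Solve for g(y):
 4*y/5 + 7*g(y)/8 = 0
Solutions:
 g(y) = -32*y/35


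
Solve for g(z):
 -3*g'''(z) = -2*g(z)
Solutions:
 g(z) = C3*exp(2^(1/3)*3^(2/3)*z/3) + (C1*sin(2^(1/3)*3^(1/6)*z/2) + C2*cos(2^(1/3)*3^(1/6)*z/2))*exp(-2^(1/3)*3^(2/3)*z/6)


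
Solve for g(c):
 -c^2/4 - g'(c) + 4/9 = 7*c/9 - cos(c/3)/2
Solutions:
 g(c) = C1 - c^3/12 - 7*c^2/18 + 4*c/9 + 3*sin(c/3)/2


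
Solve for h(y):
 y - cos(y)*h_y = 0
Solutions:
 h(y) = C1 + Integral(y/cos(y), y)


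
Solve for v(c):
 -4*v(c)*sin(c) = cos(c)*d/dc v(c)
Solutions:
 v(c) = C1*cos(c)^4


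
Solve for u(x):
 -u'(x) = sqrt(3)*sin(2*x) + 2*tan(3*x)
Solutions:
 u(x) = C1 + 2*log(cos(3*x))/3 + sqrt(3)*cos(2*x)/2


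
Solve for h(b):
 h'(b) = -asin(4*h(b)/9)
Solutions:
 Integral(1/asin(4*_y/9), (_y, h(b))) = C1 - b


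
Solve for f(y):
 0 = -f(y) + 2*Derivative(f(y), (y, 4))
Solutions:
 f(y) = C1*exp(-2^(3/4)*y/2) + C2*exp(2^(3/4)*y/2) + C3*sin(2^(3/4)*y/2) + C4*cos(2^(3/4)*y/2)


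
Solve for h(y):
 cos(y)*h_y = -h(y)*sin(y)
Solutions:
 h(y) = C1*cos(y)


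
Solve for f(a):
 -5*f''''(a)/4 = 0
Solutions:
 f(a) = C1 + C2*a + C3*a^2 + C4*a^3


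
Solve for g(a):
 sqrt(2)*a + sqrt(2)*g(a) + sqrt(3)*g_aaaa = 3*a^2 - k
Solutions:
 g(a) = 3*sqrt(2)*a^2/2 - a - sqrt(2)*k/2 + (C1*sin(2^(5/8)*3^(7/8)*a/6) + C2*cos(2^(5/8)*3^(7/8)*a/6))*exp(-2^(5/8)*3^(7/8)*a/6) + (C3*sin(2^(5/8)*3^(7/8)*a/6) + C4*cos(2^(5/8)*3^(7/8)*a/6))*exp(2^(5/8)*3^(7/8)*a/6)


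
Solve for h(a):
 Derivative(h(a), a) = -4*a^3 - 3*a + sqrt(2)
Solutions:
 h(a) = C1 - a^4 - 3*a^2/2 + sqrt(2)*a


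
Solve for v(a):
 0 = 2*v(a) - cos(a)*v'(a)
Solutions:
 v(a) = C1*(sin(a) + 1)/(sin(a) - 1)


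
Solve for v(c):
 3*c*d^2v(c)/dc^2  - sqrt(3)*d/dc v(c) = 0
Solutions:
 v(c) = C1 + C2*c^(sqrt(3)/3 + 1)


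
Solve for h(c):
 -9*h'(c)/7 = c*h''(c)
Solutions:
 h(c) = C1 + C2/c^(2/7)


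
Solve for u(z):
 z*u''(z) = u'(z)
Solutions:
 u(z) = C1 + C2*z^2


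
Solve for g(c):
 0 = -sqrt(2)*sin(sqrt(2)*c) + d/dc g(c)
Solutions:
 g(c) = C1 - cos(sqrt(2)*c)


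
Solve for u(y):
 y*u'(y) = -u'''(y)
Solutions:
 u(y) = C1 + Integral(C2*airyai(-y) + C3*airybi(-y), y)


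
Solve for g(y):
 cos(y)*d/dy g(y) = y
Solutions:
 g(y) = C1 + Integral(y/cos(y), y)


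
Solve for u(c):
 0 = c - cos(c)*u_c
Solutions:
 u(c) = C1 + Integral(c/cos(c), c)


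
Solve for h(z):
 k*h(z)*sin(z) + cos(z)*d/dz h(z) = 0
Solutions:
 h(z) = C1*exp(k*log(cos(z)))


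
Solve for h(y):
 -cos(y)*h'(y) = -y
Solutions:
 h(y) = C1 + Integral(y/cos(y), y)


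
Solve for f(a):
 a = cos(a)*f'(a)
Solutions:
 f(a) = C1 + Integral(a/cos(a), a)


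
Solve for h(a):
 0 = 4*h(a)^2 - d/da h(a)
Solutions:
 h(a) = -1/(C1 + 4*a)


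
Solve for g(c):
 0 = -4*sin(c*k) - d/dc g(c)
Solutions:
 g(c) = C1 + 4*cos(c*k)/k


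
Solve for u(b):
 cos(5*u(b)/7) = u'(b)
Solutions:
 -b - 7*log(sin(5*u(b)/7) - 1)/10 + 7*log(sin(5*u(b)/7) + 1)/10 = C1


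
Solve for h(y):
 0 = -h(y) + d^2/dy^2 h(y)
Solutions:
 h(y) = C1*exp(-y) + C2*exp(y)


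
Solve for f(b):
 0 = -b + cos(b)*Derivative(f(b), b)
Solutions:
 f(b) = C1 + Integral(b/cos(b), b)


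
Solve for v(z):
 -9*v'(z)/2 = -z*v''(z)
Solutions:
 v(z) = C1 + C2*z^(11/2)


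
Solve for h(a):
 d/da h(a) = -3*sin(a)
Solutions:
 h(a) = C1 + 3*cos(a)


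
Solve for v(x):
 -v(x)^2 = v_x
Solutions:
 v(x) = 1/(C1 + x)


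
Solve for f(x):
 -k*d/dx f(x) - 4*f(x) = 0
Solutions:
 f(x) = C1*exp(-4*x/k)


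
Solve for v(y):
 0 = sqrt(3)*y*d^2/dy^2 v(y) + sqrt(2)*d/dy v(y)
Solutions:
 v(y) = C1 + C2*y^(1 - sqrt(6)/3)


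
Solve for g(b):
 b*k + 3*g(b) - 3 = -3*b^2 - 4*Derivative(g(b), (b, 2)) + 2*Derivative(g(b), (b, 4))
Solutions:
 g(b) = C1*exp(-b*sqrt(1 + sqrt(10)/2)) + C2*exp(b*sqrt(1 + sqrt(10)/2)) + C3*sin(b*sqrt(-1 + sqrt(10)/2)) + C4*cos(b*sqrt(-1 + sqrt(10)/2)) - b^2 - b*k/3 + 11/3


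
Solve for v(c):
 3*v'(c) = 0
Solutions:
 v(c) = C1


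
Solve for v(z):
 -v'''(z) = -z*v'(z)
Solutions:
 v(z) = C1 + Integral(C2*airyai(z) + C3*airybi(z), z)


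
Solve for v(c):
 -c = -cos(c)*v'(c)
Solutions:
 v(c) = C1 + Integral(c/cos(c), c)


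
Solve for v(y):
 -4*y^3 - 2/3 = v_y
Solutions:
 v(y) = C1 - y^4 - 2*y/3


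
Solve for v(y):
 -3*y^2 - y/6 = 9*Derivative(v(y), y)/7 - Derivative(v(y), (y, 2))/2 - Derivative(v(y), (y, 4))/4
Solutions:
 v(y) = C1 + C2*exp(-y*(-7*2^(2/3)*63^(1/3)/(81 + sqrt(6855))^(1/3) + 294^(1/3)*(81 + sqrt(6855))^(1/3))/42)*sin(3^(1/6)*y*(21*2^(2/3)*7^(1/3)/(81 + sqrt(6855))^(1/3) + 3^(2/3)*98^(1/3)*(81 + sqrt(6855))^(1/3))/42) + C3*exp(-y*(-7*2^(2/3)*63^(1/3)/(81 + sqrt(6855))^(1/3) + 294^(1/3)*(81 + sqrt(6855))^(1/3))/42)*cos(3^(1/6)*y*(21*2^(2/3)*7^(1/3)/(81 + sqrt(6855))^(1/3) + 3^(2/3)*98^(1/3)*(81 + sqrt(6855))^(1/3))/42) + C4*exp(y*(-7*2^(2/3)*63^(1/3)/(81 + sqrt(6855))^(1/3) + 294^(1/3)*(81 + sqrt(6855))^(1/3))/21) - 7*y^3/9 - 35*y^2/36 - 245*y/324


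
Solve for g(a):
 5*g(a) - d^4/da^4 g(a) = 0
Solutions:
 g(a) = C1*exp(-5^(1/4)*a) + C2*exp(5^(1/4)*a) + C3*sin(5^(1/4)*a) + C4*cos(5^(1/4)*a)


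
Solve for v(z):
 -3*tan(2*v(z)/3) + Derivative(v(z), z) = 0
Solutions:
 v(z) = -3*asin(C1*exp(2*z))/2 + 3*pi/2
 v(z) = 3*asin(C1*exp(2*z))/2


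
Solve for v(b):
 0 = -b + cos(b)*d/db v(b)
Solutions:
 v(b) = C1 + Integral(b/cos(b), b)


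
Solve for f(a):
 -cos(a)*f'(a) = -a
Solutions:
 f(a) = C1 + Integral(a/cos(a), a)


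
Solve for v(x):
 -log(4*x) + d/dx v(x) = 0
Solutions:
 v(x) = C1 + x*log(x) - x + x*log(4)


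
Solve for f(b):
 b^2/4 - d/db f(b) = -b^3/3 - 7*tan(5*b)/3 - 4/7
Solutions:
 f(b) = C1 + b^4/12 + b^3/12 + 4*b/7 - 7*log(cos(5*b))/15


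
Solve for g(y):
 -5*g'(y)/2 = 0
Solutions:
 g(y) = C1


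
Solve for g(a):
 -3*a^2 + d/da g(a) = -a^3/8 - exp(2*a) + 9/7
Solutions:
 g(a) = C1 - a^4/32 + a^3 + 9*a/7 - exp(2*a)/2


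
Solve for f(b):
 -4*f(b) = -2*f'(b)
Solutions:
 f(b) = C1*exp(2*b)


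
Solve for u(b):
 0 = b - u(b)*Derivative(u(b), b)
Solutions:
 u(b) = -sqrt(C1 + b^2)
 u(b) = sqrt(C1 + b^2)


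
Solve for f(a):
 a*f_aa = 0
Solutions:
 f(a) = C1 + C2*a


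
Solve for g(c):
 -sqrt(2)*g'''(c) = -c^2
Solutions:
 g(c) = C1 + C2*c + C3*c^2 + sqrt(2)*c^5/120


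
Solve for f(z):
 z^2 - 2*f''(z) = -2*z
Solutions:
 f(z) = C1 + C2*z + z^4/24 + z^3/6


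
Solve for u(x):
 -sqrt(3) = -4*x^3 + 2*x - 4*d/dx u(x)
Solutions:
 u(x) = C1 - x^4/4 + x^2/4 + sqrt(3)*x/4


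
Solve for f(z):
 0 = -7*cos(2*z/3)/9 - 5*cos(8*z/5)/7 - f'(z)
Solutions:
 f(z) = C1 - 7*sin(2*z/3)/6 - 25*sin(8*z/5)/56


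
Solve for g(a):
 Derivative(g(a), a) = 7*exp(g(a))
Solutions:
 g(a) = log(-1/(C1 + 7*a))


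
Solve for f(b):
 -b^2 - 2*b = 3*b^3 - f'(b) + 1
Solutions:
 f(b) = C1 + 3*b^4/4 + b^3/3 + b^2 + b


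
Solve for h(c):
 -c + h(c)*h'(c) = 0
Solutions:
 h(c) = -sqrt(C1 + c^2)
 h(c) = sqrt(C1 + c^2)


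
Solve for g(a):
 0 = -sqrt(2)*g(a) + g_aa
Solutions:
 g(a) = C1*exp(-2^(1/4)*a) + C2*exp(2^(1/4)*a)


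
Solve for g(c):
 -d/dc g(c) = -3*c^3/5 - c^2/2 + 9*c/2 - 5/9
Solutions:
 g(c) = C1 + 3*c^4/20 + c^3/6 - 9*c^2/4 + 5*c/9


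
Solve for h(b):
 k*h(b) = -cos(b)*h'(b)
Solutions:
 h(b) = C1*exp(k*(log(sin(b) - 1) - log(sin(b) + 1))/2)


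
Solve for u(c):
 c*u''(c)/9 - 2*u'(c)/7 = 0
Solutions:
 u(c) = C1 + C2*c^(25/7)


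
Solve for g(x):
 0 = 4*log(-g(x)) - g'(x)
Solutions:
 -li(-g(x)) = C1 + 4*x


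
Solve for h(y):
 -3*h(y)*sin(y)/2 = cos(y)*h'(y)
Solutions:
 h(y) = C1*cos(y)^(3/2)


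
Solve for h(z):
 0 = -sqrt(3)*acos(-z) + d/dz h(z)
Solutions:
 h(z) = C1 + sqrt(3)*(z*acos(-z) + sqrt(1 - z^2))


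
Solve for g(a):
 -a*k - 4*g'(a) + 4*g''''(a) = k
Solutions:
 g(a) = C1 + C4*exp(a) - a^2*k/8 - a*k/4 + (C2*sin(sqrt(3)*a/2) + C3*cos(sqrt(3)*a/2))*exp(-a/2)


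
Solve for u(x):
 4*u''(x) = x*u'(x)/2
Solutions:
 u(x) = C1 + C2*erfi(x/4)


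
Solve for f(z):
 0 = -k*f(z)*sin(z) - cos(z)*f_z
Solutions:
 f(z) = C1*exp(k*log(cos(z)))


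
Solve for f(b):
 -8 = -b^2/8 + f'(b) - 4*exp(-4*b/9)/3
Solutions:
 f(b) = C1 + b^3/24 - 8*b - 3*exp(-4*b/9)


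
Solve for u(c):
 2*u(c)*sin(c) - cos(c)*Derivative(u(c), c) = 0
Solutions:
 u(c) = C1/cos(c)^2


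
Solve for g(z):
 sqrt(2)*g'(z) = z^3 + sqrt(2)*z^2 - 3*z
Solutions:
 g(z) = C1 + sqrt(2)*z^4/8 + z^3/3 - 3*sqrt(2)*z^2/4


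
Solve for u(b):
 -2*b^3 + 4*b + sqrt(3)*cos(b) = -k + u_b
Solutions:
 u(b) = C1 - b^4/2 + 2*b^2 + b*k + sqrt(3)*sin(b)
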